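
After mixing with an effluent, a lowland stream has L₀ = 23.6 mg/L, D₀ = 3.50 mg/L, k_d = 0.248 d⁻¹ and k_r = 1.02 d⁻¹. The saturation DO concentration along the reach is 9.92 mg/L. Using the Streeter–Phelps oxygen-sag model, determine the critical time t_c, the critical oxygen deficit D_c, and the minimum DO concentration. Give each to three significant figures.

At the critical point dD/dt = 0, so k_d L₀ e^(−k_d t) = k_r D. Substituting D(t) from the Streeter–Phelps equation and solving for t gives
t_c = ln[(k_r/k_d)(1 − D₀(k_r−k_d)/(k_d L₀))] / (k_r−k_d).
Here k_r−k_d = 0.7720 d⁻¹ and 1 − D₀(k_r−k_d)/(k_d L₀) = 1 − 3.50×0.7720/(0.248×23.6) = 0.5383, so
t_c = ln(4.113 × 0.5383) / 0.7720 = 0.7949 / 0.7720 = 1.030 d.
L(t_c) = L₀ e^(−k_d t_c) = 23.6 × 0.7746 = 18.28 mg/L, and at the critical point k_r D_c = k_d L, so D_c = (0.248/1.02) × 18.28 = 4.445 mg/L.
Minimum DO = C_s − D_c = 9.92 − 4.445 = 5.475 mg/L.

t_c ≈ 1.03 d; D_c ≈ 4.44 mg/L; min DO ≈ 5.48 mg/L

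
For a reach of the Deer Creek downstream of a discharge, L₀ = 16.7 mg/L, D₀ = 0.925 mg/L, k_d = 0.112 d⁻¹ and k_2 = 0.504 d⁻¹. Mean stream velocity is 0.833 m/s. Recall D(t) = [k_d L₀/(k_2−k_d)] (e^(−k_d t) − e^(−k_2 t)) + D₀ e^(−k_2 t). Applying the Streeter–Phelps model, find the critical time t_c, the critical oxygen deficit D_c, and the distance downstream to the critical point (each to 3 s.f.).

At the critical point dD/dt = 0, so k_d L₀ e^(−k_d t) = k_2 D. Substituting D(t) from the Streeter–Phelps equation and solving for t gives
t_c = ln[(k_2/k_d)(1 − D₀(k_2−k_d)/(k_d L₀))] / (k_2−k_d).
Here k_2−k_d = 0.3920 d⁻¹ and 1 − D₀(k_2−k_d)/(k_d L₀) = 1 − 0.925×0.3920/(0.112×16.7) = 0.8061, so
t_c = ln(4.500 × 0.8061) / 0.3920 = 1.289 / 0.3920 = 3.287 d.
L(t_c) = L₀ e^(−k_d t_c) = 16.7 × 0.6920 = 11.56 mg/L, and at the critical point k_2 D_c = k_d L, so D_c = (0.112/0.504) × 11.56 = 2.568 mg/L.
x_c = v t_c = 0.833 m/s × 3.287 d × 86400 s/d = 236600 m ≈ 237 km.

t_c ≈ 3.29 d; D_c ≈ 2.57 mg/L; x_c ≈ 237 km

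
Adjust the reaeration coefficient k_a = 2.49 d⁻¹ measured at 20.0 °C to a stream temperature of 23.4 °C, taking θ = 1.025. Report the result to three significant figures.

k_a ≈ 2.71 d⁻¹

k_a(T₂) = k_a(T₁) · θ^(T₂−T₁) = 2.49 × 1.025^(23.4−20.0)
= 2.49 × 1.025^3.40 = 2.49 × 1.088 = 2.708 d⁻¹.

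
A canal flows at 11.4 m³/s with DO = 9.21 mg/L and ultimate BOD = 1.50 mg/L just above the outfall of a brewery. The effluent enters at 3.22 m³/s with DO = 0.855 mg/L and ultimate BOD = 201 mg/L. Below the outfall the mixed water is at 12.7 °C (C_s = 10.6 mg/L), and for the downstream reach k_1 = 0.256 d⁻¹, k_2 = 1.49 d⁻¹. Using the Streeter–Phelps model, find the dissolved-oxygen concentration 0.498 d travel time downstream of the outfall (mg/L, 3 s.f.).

Mixed DO = (11.4×9.21 + 3.22×0.855)/(11.4+3.22) = 107.7/14.62 = 7.370 mg/L.
Mixed L₀ = (11.4×1.50 + 3.22×201)/(14.62) = 664.3/14.62 = 45.44 mg/L.
Initial deficit D₀ = C_s − DO₀ = 10.6 − 7.370 = 3.230 mg/L.
D(0.498) = [0.256×45.44/(1.49−0.256)](e^(−0.256×0.498) − e^(−1.49×0.498)) + 3.230 e^(−1.49×0.498)
= 9.427 × (0.8803 − 0.4762) + 3.230 × 0.4762 = 5.348 mg/L.
DO = 10.6 − 5.348 = 5.252 mg/L.

DO ≈ 5.25 mg/L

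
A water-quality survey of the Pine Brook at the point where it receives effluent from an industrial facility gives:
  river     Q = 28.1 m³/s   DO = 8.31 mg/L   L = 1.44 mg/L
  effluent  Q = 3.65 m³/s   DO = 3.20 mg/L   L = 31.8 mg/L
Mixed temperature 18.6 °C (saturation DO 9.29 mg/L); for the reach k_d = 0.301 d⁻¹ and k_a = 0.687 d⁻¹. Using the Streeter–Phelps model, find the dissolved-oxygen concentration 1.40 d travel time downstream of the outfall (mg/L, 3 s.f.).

DO ≈ 7.64 mg/L

Mixed DO = (28.1×8.31 + 3.65×3.20)/(28.1+3.65) = 245.2/31.75 = 7.723 mg/L.
Mixed L₀ = (28.1×1.44 + 3.65×31.8)/(31.75) = 156.5/31.75 = 4.930 mg/L.
Initial deficit D₀ = C_s − DO₀ = 9.29 − 7.723 = 1.567 mg/L.
D(1.40) = [0.301×4.930/(0.687−0.301)](e^(−0.301×1.40) − e^(−0.687×1.40)) + 1.567 e^(−0.687×1.40)
= 3.845 × (0.6561 − 0.3822) + 1.567 × 0.3822 = 1.652 mg/L.
DO = 9.29 − 1.652 = 7.638 mg/L.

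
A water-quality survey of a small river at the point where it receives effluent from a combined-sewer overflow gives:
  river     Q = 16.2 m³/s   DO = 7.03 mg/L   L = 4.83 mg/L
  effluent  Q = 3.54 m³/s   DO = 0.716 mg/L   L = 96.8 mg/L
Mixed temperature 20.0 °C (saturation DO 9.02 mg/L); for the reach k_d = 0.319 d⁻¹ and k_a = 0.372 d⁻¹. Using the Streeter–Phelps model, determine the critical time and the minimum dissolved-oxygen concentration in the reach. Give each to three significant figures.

Mixed DO = (16.2×7.03 + 3.54×0.716)/(16.2+3.54) = 116.4/19.74 = 5.898 mg/L.
Mixed L₀ = (16.2×4.83 + 3.54×96.8)/(19.74) = 420.9/19.74 = 21.32 mg/L.
Initial deficit D₀ = C_s − DO₀ = 9.02 − 5.898 = 3.122 mg/L.
t_c = (1/0.05300) ln[(0.372/0.319)(1 − 3.122×0.05300/(0.319×21.32))] = 18.87 × ln(1.138) = 2.435 d.
D_c = (0.319/0.372) × 21.32 × e^(−0.319×2.435) = 0.8575 × 21.32 × 0.4598 = 8.408 mg/L.
Minimum DO = 9.02 − 8.408 = 0.6118 mg/L.

t_c ≈ 2.44 d; minimum DO ≈ 0.612 mg/L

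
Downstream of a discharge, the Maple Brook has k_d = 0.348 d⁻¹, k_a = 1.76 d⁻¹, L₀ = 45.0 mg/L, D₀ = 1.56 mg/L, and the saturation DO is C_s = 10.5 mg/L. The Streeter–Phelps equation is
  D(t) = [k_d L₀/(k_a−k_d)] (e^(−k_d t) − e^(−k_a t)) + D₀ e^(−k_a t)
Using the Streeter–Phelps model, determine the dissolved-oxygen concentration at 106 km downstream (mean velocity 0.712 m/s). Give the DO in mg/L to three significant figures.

DO ≈ 4.87 mg/L

Travel time t = x/v = 106 km / (0.712 m/s) = 106000 m / 0.712 m/s = 148900 s = 1.723 d.
k_d L₀/(k_a−k_d) = 0.348×45.0/(1.76−0.348) = 15.66/1.412 = 11.09 mg/L.
e^(−k_d t) = e^(−0.348×1.723) = 0.5490; e^(−k_a t) = e^(−1.76×1.723) = 0.04819.
D = 11.09 × (0.5490 − 0.04819) + 1.56 × 0.04819 = 5.554 + 0.07517 = 5.630 mg/L.
DO = C_s − D = 10.5 − 5.630 = 4.870 mg/L.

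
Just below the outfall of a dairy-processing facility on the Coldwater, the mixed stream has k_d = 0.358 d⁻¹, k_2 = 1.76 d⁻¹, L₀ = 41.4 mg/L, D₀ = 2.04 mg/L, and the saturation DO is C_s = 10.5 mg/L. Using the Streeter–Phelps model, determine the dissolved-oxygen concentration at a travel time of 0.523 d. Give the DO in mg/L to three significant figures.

DO ≈ 5.13 mg/L

k_d L₀/(k_2−k_d) = 0.358×41.4/(1.76−0.358) = 14.82/1.402 = 10.57 mg/L.
e^(−k_d t) = e^(−0.358×0.5230) = 0.8292; e^(−k_2 t) = e^(−1.76×0.5230) = 0.3983.
D = 10.57 × (0.8292 − 0.3983) + 2.04 × 0.3983 = 4.555 + 0.8126 = 5.368 mg/L.
DO = C_s − D = 10.5 − 5.368 = 5.132 mg/L.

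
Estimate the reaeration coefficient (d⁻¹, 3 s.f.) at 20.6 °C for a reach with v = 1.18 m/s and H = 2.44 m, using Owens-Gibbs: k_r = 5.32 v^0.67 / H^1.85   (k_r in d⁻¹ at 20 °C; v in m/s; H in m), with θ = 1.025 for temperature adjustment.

k_r(20) = 5.32 × 1.18^0.67 / 2.44^1.85 = 5.32 × 1.117 / 5.208 = 1.141 d⁻¹.
k_r(20.6) = 1.141 × 1.025^(20.6−20) = 1.141 × 1.015 = 1.158 d⁻¹.

k_r ≈ 1.16 d⁻¹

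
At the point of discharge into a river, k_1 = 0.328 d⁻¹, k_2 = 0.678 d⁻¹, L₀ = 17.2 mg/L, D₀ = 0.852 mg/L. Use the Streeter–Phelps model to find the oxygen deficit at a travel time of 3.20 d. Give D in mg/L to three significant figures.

k_1 L₀/(k_2−k_1) = 0.328×17.2/(0.678−0.328) = 5.642/0.3500 = 16.12 mg/L.
e^(−k_1 t) = e^(−0.328×3.200) = 0.3501; e^(−k_2 t) = e^(−0.678×3.200) = 0.1142.
D = 16.12 × (0.3501 − 0.1142) + 0.852 × 0.1142 = 3.802 + 0.09732 = 3.899 mg/L.

D ≈ 3.90 mg/L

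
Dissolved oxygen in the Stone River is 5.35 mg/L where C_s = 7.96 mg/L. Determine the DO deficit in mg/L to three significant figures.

D ≈ 2.61 mg/L

D = C_s − C = 7.96 − 5.35 = 2.61 mg/L.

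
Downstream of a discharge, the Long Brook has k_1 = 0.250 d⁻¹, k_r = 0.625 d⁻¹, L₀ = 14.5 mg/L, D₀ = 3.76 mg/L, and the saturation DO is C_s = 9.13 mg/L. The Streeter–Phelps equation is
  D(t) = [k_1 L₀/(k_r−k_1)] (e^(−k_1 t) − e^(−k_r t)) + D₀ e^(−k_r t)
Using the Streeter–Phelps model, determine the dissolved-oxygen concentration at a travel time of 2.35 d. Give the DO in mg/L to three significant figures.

k_1 L₀/(k_r−k_1) = 0.250×14.5/(0.625−0.250) = 3.625/0.3750 = 9.667 mg/L.
e^(−k_1 t) = e^(−0.250×2.350) = 0.5557; e^(−k_r t) = e^(−0.625×2.350) = 0.2302.
D = 9.667 × (0.5557 − 0.2302) + 3.76 × 0.2302 = 3.147 + 0.8656 = 4.012 mg/L.
DO = C_s − D = 9.13 − 4.012 = 5.118 mg/L.

DO ≈ 5.12 mg/L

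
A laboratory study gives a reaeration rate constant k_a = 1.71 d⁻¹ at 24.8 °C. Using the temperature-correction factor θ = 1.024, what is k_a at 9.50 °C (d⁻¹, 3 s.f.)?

k_a ≈ 1.19 d⁻¹

k_a(T₂) = k_a(T₁) · θ^(T₂−T₁) = 1.71 × 1.024^(9.50−24.8)
= 1.71 × 1.024^-15.3 = 1.71 × 0.6957 = 1.190 d⁻¹.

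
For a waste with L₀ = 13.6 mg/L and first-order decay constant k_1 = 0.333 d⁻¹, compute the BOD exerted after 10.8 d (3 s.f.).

y ≈ 13.2 mg/L

y_t = L₀(1 − e^(−k_1 t)) = 13.6 × (1 − e^(−0.333×10.8))
= 13.6 × (1 − 0.02742) = 13.6 × 0.9726 = 13.23 mg/L.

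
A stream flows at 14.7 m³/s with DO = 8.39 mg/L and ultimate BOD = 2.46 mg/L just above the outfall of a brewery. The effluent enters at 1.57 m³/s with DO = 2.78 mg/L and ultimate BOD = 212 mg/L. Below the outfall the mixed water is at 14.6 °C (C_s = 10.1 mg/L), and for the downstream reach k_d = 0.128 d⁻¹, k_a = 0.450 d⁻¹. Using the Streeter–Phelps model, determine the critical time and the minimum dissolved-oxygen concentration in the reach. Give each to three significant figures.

t_c ≈ 3.01 d; minimum DO ≈ 5.71 mg/L

Mixed DO = (14.7×8.39 + 1.57×2.78)/(14.7+1.57) = 127.7/16.27 = 7.849 mg/L.
Mixed L₀ = (14.7×2.46 + 1.57×212)/(16.27) = 369.0/16.27 = 22.68 mg/L.
Initial deficit D₀ = C_s − DO₀ = 10.1 − 7.849 = 2.251 mg/L.
t_c = (1/0.3220) ln[(0.450/0.128)(1 − 2.251×0.3220/(0.128×22.68))] = 3.106 × ln(2.638) = 3.012 d.
D_c = (0.128/0.450) × 22.68 × e^(−0.128×3.012) = 0.2844 × 22.68 × 0.6801 = 4.387 mg/L.
Minimum DO = 10.1 − 4.387 = 5.713 mg/L.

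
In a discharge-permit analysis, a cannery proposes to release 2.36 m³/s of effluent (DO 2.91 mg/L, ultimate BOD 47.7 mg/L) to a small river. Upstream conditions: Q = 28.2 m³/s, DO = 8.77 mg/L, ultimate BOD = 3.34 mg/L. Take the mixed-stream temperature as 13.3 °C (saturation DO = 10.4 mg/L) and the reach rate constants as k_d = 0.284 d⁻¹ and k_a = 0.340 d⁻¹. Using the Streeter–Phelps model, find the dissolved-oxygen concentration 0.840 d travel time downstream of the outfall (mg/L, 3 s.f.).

DO ≈ 7.59 mg/L

Mixed DO = (28.2×8.77 + 2.36×2.91)/(28.2+2.36) = 254.2/30.56 = 8.317 mg/L.
Mixed L₀ = (28.2×3.34 + 2.36×47.7)/(30.56) = 206.8/30.56 = 6.766 mg/L.
Initial deficit D₀ = C_s − DO₀ = 10.4 − 8.317 = 2.083 mg/L.
D(0.840) = [0.284×6.766/(0.340−0.284)](e^(−0.284×0.840) − e^(−0.340×0.840)) + 2.083 e^(−0.340×0.840)
= 34.31 × (0.7878 − 0.7516) + 2.083 × 0.7516 = 2.807 mg/L.
DO = 10.4 − 2.807 = 7.593 mg/L.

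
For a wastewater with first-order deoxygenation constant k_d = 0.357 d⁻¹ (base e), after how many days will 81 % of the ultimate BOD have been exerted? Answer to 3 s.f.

y/L₀ = 1 − e^(−k_d t) = 0.81 ⇒ e^(−k_d t) = 0.190
t = −ln(0.190) / 0.357 = 1.661 / 0.357 = 4.652 d.

t ≈ 4.65 d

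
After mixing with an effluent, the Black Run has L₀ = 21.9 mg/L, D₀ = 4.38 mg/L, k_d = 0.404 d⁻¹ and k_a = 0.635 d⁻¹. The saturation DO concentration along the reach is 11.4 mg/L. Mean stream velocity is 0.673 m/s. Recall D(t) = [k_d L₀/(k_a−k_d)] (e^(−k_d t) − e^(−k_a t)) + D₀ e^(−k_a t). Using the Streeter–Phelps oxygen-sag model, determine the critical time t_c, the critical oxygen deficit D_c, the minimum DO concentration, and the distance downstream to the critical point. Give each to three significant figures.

At the critical point dD/dt = 0, so k_d L₀ e^(−k_d t) = k_a D. Substituting D(t) from the Streeter–Phelps equation and solving for t gives
t_c = ln[(k_a/k_d)(1 − D₀(k_a−k_d)/(k_d L₀))] / (k_a−k_d).
Here k_a−k_d = 0.2310 d⁻¹ and 1 − D₀(k_a−k_d)/(k_d L₀) = 1 − 4.38×0.2310/(0.404×21.9) = 0.8856, so
t_c = ln(1.572 × 0.8856) / 0.2310 = 0.3308 / 0.2310 = 1.432 d.
D_c = (k_d/k_a) L₀ e^(−k_d t_c) = (0.404/0.635) × 21.9 × e^(−0.404×1.432) = 0.6362 × 21.9 × 0.5607 = 7.813 mg/L.
Minimum DO = C_s − D_c = 11.4 − 7.813 = 3.587 mg/L.
x_c = v t_c = 0.673 m/s × 1.432 d × 86400 s/d = 83260 m ≈ 83.3 km.

t_c ≈ 1.43 d; D_c ≈ 7.81 mg/L; min DO ≈ 3.59 mg/L; x_c ≈ 83.3 km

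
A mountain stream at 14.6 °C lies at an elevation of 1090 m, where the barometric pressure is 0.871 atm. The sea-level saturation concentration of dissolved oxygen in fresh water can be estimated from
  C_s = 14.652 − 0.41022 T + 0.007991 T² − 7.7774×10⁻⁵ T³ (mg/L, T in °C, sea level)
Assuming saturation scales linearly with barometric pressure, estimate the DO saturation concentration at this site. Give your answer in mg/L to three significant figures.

At sea level: C_s = 14.652 − 0.41022×14.6 + 0.007991×14.6² − 7.7774×10⁻⁵×14.6³ = 10.12 mg/L.
Pressure correction: C_s' = 10.12 × 0.871 = 8.818 mg/L.

C_s ≈ 8.82 mg/L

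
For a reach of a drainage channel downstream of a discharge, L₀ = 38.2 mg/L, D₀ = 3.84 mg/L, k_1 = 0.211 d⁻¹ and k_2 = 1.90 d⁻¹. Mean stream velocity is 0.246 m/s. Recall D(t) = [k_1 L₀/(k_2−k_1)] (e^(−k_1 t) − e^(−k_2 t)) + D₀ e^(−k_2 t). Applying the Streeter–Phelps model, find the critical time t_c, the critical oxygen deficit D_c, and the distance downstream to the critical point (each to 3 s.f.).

t_c ≈ 0.334 d; D_c ≈ 3.95 mg/L; x_c ≈ 7.11 km

t_c = [1/(k_2−k_1)] ln[(k_2/k_1)(1 − D₀(k_2−k_1)/(k_1 L₀))]
= [1/(1.90−0.211)] ln[(1.90/0.211)(1 − 3.84×1.689/(0.211×38.2))]
= (1/1.689) ln[9.005 × 0.1953] = 0.5921 × ln(1.759) = 0.5921 × 0.5647 = 0.3343 d.
L(t_c) = L₀ e^(−k_1 t_c) = 38.2 × 0.9319 = 35.60 mg/L, and at the critical point k_2 D_c = k_1 L, so D_c = (0.211/1.90) × 35.60 = 3.953 mg/L.
x_c = v t_c = 0.246 m/s × 0.3343 d × 86400 s/d = 7106 m ≈ 7.11 km.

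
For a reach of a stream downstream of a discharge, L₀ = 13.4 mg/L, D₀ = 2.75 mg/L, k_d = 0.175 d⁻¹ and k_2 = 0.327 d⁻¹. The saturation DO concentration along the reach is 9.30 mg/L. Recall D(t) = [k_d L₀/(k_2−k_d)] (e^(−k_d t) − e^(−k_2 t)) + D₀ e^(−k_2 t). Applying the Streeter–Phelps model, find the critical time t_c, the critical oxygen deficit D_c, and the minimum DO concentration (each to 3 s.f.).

t_c ≈ 2.82 d; D_c ≈ 4.38 mg/L; min DO ≈ 4.92 mg/L

t_c = [1/(k_2−k_d)] ln[(k_2/k_d)(1 − D₀(k_2−k_d)/(k_d L₀))]
= [1/(0.327−0.175)] ln[(0.327/0.175)(1 − 2.75×0.1520/(0.175×13.4))]
= (1/0.1520) ln[1.869 × 0.8217] = 6.579 × ln(1.535) = 6.579 × 0.4289 = 2.821 d.
D_c = (k_d/k_2) L₀ e^(−k_d t_c) = (0.175/0.327) × 13.4 × e^(−0.175×2.821) = 0.5352 × 13.4 × 0.6103 = 4.377 mg/L.
Minimum DO = C_s − D_c = 9.30 − 4.377 = 4.923 mg/L.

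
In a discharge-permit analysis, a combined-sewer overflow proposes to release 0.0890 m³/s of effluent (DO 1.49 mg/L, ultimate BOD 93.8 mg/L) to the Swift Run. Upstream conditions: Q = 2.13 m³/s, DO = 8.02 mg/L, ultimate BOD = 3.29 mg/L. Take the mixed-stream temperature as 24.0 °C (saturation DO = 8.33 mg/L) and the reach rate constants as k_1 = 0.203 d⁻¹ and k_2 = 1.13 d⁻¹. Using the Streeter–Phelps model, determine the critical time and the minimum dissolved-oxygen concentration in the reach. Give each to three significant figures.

Mixed DO = (2.13×8.02 + 0.0890×1.49)/(2.13+0.0890) = 17.22/2.219 = 7.758 mg/L.
Mixed L₀ = (2.13×3.29 + 0.0890×93.8)/(2.219) = 15.36/2.219 = 6.920 mg/L.
Initial deficit D₀ = C_s − DO₀ = 8.33 − 7.758 = 0.5719 mg/L.
t_c = (1/0.9270) ln[(1.13/0.203)(1 − 0.5719×0.9270/(0.203×6.920))] = 1.079 × ln(3.466) = 1.341 d.
D_c = (0.203/1.13) × 6.920 × e^(−0.203×1.341) = 0.1796 × 6.920 × 0.7617 = 0.9470 mg/L.
Minimum DO = 8.33 − 0.9470 = 7.383 mg/L.

t_c ≈ 1.34 d; minimum DO ≈ 7.38 mg/L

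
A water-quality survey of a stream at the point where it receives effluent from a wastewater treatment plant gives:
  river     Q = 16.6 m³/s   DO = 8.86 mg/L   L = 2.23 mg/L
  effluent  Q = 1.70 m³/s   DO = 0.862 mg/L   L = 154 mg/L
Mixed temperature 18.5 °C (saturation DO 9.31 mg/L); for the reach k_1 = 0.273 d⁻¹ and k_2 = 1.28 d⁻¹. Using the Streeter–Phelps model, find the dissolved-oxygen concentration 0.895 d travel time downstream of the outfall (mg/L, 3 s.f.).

DO ≈ 6.87 mg/L

Mixed DO = (16.6×8.86 + 1.70×0.862)/(16.6+1.70) = 148.5/18.30 = 8.117 mg/L.
Mixed L₀ = (16.6×2.23 + 1.70×154)/(18.30) = 298.8/18.30 = 16.33 mg/L.
Initial deficit D₀ = C_s − DO₀ = 9.31 − 8.117 = 1.193 mg/L.
D(0.895) = [0.273×16.33/(1.28−0.273)](e^(−0.273×0.895) − e^(−1.28×0.895)) + 1.193 e^(−1.28×0.895)
= 4.427 × (0.7832 − 0.3180) + 1.193 × 0.3180 = 2.439 mg/L.
DO = 9.31 − 2.439 = 6.871 mg/L.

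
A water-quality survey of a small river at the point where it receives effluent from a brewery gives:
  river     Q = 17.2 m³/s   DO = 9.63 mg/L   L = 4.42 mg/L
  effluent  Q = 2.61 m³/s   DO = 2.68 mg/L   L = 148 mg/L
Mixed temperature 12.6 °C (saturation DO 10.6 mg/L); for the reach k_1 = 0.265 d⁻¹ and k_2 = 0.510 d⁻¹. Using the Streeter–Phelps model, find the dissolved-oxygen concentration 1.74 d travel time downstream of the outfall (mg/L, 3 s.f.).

Mixed DO = (17.2×9.63 + 2.61×2.68)/(17.2+2.61) = 172.6/19.81 = 8.714 mg/L.
Mixed L₀ = (17.2×4.42 + 2.61×148)/(19.81) = 462.3/19.81 = 23.34 mg/L.
Initial deficit D₀ = C_s − DO₀ = 10.6 − 8.714 = 1.886 mg/L.
D(1.74) = [0.265×23.34/(0.510−0.265)](e^(−0.265×1.74) − e^(−0.510×1.74)) + 1.886 e^(−0.510×1.74)
= 25.24 × (0.6306 − 0.4117) + 1.886 × 0.4117 = 6.301 mg/L.
DO = 10.6 − 6.301 = 4.299 mg/L.

DO ≈ 4.30 mg/L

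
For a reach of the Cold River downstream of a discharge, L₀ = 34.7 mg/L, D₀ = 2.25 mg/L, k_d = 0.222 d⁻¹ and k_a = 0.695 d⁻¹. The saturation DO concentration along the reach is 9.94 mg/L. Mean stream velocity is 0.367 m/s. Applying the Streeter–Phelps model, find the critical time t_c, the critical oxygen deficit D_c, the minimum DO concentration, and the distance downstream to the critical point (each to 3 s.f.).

With k_a/k_d = 3.131 and 1 − D₀(k_a−k_d)/(k_d L₀) = 0.8618,
t_c = ln(3.131 × 0.8618) / (0.695 − 0.222) = ln(2.698) / 0.4730 = 0.9926/0.4730 = 2.098 d.
D_c = (k_d/k_a) L₀ e^(−k_d t_c) = (0.222/0.695) × 34.7 × e^(−0.222×2.098) = 0.3194 × 34.7 × 0.6276 = 6.956 mg/L.
Minimum DO = C_s − D_c = 9.94 − 6.956 = 2.984 mg/L.
x_c = v t_c = 0.367 m/s × 2.098 d × 86400 s/d = 66540 m ≈ 66.5 km.

t_c ≈ 2.10 d; D_c ≈ 6.96 mg/L; min DO ≈ 2.98 mg/L; x_c ≈ 66.5 km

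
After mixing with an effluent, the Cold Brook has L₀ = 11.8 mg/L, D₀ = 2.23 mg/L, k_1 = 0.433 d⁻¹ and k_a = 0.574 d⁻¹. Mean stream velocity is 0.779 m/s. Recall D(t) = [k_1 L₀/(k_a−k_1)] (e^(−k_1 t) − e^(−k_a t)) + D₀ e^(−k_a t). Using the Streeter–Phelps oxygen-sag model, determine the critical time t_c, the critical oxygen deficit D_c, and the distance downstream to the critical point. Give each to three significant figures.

t_c = [1/(k_a−k_1)] ln[(k_a/k_1)(1 − D₀(k_a−k_1)/(k_1 L₀))]
= [1/(0.574−0.433)] ln[(0.574/0.433)(1 − 2.23×0.1410/(0.433×11.8))]
= (1/0.1410) ln[1.326 × 0.9385] = 7.092 × ln(1.244) = 7.092 × 0.2184 = 1.549 d.
L(t_c) = L₀ e^(−k_1 t_c) = 11.8 × 0.5114 = 6.034 mg/L, and at the critical point k_a D_c = k_1 L, so D_c = (0.433/0.574) × 6.034 = 4.552 mg/L.
x_c = v t_c = 0.779 m/s × 1.549 d × 86400 s/d = 104200 m ≈ 104 km.

t_c ≈ 1.55 d; D_c ≈ 4.55 mg/L; x_c ≈ 104 km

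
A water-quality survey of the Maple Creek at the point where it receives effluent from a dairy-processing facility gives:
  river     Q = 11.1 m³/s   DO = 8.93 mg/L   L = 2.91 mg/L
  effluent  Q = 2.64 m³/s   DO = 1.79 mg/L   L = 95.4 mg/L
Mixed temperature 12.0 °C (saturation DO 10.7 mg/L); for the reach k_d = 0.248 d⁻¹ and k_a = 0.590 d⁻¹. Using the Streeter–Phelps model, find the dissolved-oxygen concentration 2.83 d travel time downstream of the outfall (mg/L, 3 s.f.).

Mixed DO = (11.1×8.93 + 2.64×1.79)/(11.1+2.64) = 103.8/13.74 = 7.558 mg/L.
Mixed L₀ = (11.1×2.91 + 2.64×95.4)/(13.74) = 284.2/13.74 = 20.68 mg/L.
Initial deficit D₀ = C_s − DO₀ = 10.7 − 7.558 = 3.142 mg/L.
D(2.83) = [0.248×20.68/(0.590−0.248)](e^(−0.248×2.83) − e^(−0.590×2.83)) + 3.142 e^(−0.590×2.83)
= 15.00 × (0.4957 − 0.1883) + 3.142 × 0.1883 = 5.201 mg/L.
DO = 10.7 − 5.201 = 5.499 mg/L.

DO ≈ 5.50 mg/L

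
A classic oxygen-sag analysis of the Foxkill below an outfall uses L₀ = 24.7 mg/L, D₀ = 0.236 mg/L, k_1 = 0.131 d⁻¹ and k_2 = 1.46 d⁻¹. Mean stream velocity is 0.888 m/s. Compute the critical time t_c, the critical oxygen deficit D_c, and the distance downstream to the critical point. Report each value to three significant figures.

At the critical point dD/dt = 0, so k_1 L₀ e^(−k_1 t) = k_2 D. Substituting D(t) from the Streeter–Phelps equation and solving for t gives
t_c = ln[(k_2/k_1)(1 − D₀(k_2−k_1)/(k_1 L₀))] / (k_2−k_1).
Here k_2−k_1 = 1.329 d⁻¹ and 1 − D₀(k_2−k_1)/(k_1 L₀) = 1 − 0.236×1.329/(0.131×24.7) = 0.9031, so
t_c = ln(11.15 × 0.9031) / 1.329 = 2.309 / 1.329 = 1.737 d.
D_c = (k_1/k_2) L₀ e^(−k_1 t_c) = (0.131/1.46) × 24.7 × e^(−0.131×1.737) = 0.08973 × 24.7 × 0.7964 = 1.765 mg/L.
x_c = v t_c = 0.888 m/s × 1.737 d × 86400 s/d = 133300 m ≈ 133 km.

t_c ≈ 1.74 d; D_c ≈ 1.77 mg/L; x_c ≈ 133 km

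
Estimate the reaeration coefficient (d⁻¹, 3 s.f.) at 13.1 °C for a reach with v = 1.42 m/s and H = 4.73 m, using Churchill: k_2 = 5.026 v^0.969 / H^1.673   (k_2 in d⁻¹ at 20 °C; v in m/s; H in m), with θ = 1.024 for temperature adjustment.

k_2 ≈ 0.445 d⁻¹

k_2(20) = 5.026 × 1.42^0.969 / 4.73^1.673 = 5.026 × 1.405 / 13.46 = 0.5245 d⁻¹.
k_2(13.1) = 0.5245 × 1.024^(13.1−20) = 0.5245 × 0.8490 = 0.4453 d⁻¹.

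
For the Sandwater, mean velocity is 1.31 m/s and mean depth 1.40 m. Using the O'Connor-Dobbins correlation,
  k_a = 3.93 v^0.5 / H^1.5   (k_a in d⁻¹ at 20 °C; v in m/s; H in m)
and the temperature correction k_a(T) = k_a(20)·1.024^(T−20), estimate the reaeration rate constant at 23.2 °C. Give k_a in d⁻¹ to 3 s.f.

k_a ≈ 2.93 d⁻¹

k_a(20) = 3.93 × 1.31^0.5 / 1.40^1.5 = 3.93 × 1.145 / 1.657 = 2.715 d⁻¹.
k_a(23.2) = 2.715 × 1.024^(23.2−20) = 2.715 × 1.079 = 2.930 d⁻¹.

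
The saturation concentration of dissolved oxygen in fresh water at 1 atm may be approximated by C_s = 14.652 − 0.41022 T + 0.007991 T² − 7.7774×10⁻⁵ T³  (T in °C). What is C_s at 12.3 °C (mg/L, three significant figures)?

C_s = 14.652 − 0.41022×12.3 + 0.007991×12.3² − 7.7774×10⁻⁵×12.3³ = 10.67 mg/L.

C_s ≈ 10.7 mg/L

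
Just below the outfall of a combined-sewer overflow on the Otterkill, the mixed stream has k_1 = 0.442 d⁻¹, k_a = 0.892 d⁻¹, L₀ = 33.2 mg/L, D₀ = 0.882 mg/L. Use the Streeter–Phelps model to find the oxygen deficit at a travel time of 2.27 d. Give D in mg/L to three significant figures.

D ≈ 7.77 mg/L

k_1 L₀/(k_a−k_1) = 0.442×33.2/(0.892−0.442) = 14.67/0.4500 = 32.61 mg/L.
e^(−k_1 t) = e^(−0.442×2.270) = 0.3667; e^(−k_a t) = e^(−0.892×2.270) = 0.1320.
D = 32.61 × (0.3667 − 0.1320) + 0.882 × 0.1320 = 7.651 + 0.1164 = 7.768 mg/L.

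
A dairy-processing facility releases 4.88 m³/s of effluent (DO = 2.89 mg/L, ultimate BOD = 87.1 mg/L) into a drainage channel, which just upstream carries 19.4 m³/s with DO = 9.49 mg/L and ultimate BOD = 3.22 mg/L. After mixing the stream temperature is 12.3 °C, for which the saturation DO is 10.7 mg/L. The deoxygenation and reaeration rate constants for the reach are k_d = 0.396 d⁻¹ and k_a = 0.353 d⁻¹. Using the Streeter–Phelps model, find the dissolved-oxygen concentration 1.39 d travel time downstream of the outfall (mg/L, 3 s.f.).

DO ≈ 2.58 mg/L

Mixed DO = (19.4×9.49 + 4.88×2.89)/(19.4+4.88) = 198.2/24.28 = 8.163 mg/L.
Mixed L₀ = (19.4×3.22 + 4.88×87.1)/(24.28) = 487.5/24.28 = 20.08 mg/L.
Initial deficit D₀ = C_s − DO₀ = 10.7 − 8.163 = 2.537 mg/L.
D(1.39) = [0.396×20.08/(0.353−0.396)](e^(−0.396×1.39) − e^(−0.353×1.39)) + 2.537 e^(−0.353×1.39)
= -184.9 × (0.5767 − 0.6122) + 2.537 × 0.6122 = 8.121 mg/L.
DO = 10.7 − 8.121 = 2.579 mg/L.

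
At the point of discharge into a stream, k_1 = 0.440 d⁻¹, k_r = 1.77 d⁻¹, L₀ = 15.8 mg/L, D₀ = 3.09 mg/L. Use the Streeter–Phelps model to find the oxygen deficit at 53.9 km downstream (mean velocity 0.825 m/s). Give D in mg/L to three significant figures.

Travel time t = x/v = 53.9 km / (0.825 m/s) = 53900 m / 0.825 m/s = 65330 s = 0.7562 d.
k_1 L₀/(k_r−k_1) = 0.440×15.8/(1.77−0.440) = 6.952/1.330 = 5.227 mg/L.
e^(−k_1 t) = e^(−0.440×0.7562) = 0.7170; e^(−k_r t) = e^(−1.77×0.7562) = 0.2623.
D = 5.227 × (0.7170 − 0.2623) + 3.09 × 0.2623 = 2.377 + 0.8104 = 3.187 mg/L.

D ≈ 3.19 mg/L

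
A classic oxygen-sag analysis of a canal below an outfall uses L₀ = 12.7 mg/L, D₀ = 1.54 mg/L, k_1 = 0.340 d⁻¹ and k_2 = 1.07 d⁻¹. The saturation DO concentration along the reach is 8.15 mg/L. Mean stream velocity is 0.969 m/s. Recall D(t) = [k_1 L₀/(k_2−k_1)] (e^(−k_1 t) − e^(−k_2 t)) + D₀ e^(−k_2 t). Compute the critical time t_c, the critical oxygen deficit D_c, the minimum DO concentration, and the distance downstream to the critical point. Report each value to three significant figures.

t_c ≈ 1.16 d; D_c ≈ 2.72 mg/L; min DO ≈ 5.43 mg/L; x_c ≈ 96.9 km

At the critical point dD/dt = 0, so k_1 L₀ e^(−k_1 t) = k_2 D. Substituting D(t) from the Streeter–Phelps equation and solving for t gives
t_c = ln[(k_2/k_1)(1 − D₀(k_2−k_1)/(k_1 L₀))] / (k_2−k_1).
Here k_2−k_1 = 0.7300 d⁻¹ and 1 − D₀(k_2−k_1)/(k_1 L₀) = 1 − 1.54×0.7300/(0.340×12.7) = 0.7396, so
t_c = ln(3.147 × 0.7396) / 0.7300 = 0.8449 / 0.7300 = 1.157 d.
L(t_c) = L₀ e^(−k_1 t_c) = 12.7 × 0.6747 = 8.569 mg/L, and at the critical point k_2 D_c = k_1 L, so D_c = (0.340/1.07) × 8.569 = 2.723 mg/L.
Minimum DO = C_s − D_c = 8.15 − 2.723 = 5.427 mg/L.
x_c = v t_c = 0.969 m/s × 1.157 d × 86400 s/d = 96900 m ≈ 96.9 km.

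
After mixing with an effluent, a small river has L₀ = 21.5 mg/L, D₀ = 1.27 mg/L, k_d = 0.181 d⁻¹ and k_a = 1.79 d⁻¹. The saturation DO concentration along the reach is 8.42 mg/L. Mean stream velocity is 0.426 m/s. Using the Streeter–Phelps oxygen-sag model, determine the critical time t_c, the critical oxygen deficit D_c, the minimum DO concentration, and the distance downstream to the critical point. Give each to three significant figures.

t_c ≈ 0.961 d; D_c ≈ 1.83 mg/L; min DO ≈ 6.59 mg/L; x_c ≈ 35.4 km

With k_a/k_d = 9.890 and 1 − D₀(k_a−k_d)/(k_d L₀) = 0.4749,
t_c = ln(9.890 × 0.4749) / (1.79 − 0.181) = ln(4.697) / 1.609 = 1.547/1.609 = 0.9614 d.
L(t_c) = L₀ e^(−k_d t_c) = 21.5 × 0.8403 = 18.07 mg/L, and at the critical point k_a D_c = k_d L, so D_c = (0.181/1.79) × 18.07 = 1.827 mg/L.
Minimum DO = C_s − D_c = 8.42 − 1.827 = 6.593 mg/L.
x_c = v t_c = 0.426 m/s × 0.9614 d × 86400 s/d = 35380 m ≈ 35.4 km.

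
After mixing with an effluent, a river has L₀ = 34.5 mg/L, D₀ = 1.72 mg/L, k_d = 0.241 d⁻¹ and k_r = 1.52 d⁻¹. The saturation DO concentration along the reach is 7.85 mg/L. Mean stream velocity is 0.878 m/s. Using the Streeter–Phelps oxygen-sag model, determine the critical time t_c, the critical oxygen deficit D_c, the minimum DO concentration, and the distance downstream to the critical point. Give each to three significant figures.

t_c ≈ 1.20 d; D_c ≈ 4.10 mg/L; min DO ≈ 3.75 mg/L; x_c ≈ 91.0 km

t_c = [1/(k_r−k_d)] ln[(k_r/k_d)(1 − D₀(k_r−k_d)/(k_d L₀))]
= [1/(1.52−0.241)] ln[(1.52/0.241)(1 − 1.72×1.279/(0.241×34.5))]
= (1/1.279) ln[6.307 × 0.7354] = 0.7819 × ln(4.638) = 0.7819 × 1.534 = 1.200 d.
L(t_c) = L₀ e^(−k_d t_c) = 34.5 × 0.7489 = 25.84 mg/L, and at the critical point k_r D_c = k_d L, so D_c = (0.241/1.52) × 25.84 = 4.097 mg/L.
Minimum DO = C_s − D_c = 7.85 − 4.097 = 3.753 mg/L.
x_c = v t_c = 0.878 m/s × 1.200 d × 86400 s/d = 91000 m ≈ 91.0 km.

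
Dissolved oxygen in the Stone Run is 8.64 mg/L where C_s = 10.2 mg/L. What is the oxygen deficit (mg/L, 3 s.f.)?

D ≈ 1.56 mg/L

D = C_s − C = 10.2 − 8.64 = 1.56 mg/L.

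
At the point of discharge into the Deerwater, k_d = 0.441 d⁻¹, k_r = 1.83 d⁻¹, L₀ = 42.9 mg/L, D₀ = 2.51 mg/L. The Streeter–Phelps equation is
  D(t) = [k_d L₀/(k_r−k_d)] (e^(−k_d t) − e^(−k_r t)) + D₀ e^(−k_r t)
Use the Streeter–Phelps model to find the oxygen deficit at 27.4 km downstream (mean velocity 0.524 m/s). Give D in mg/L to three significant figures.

Travel time t = x/v = 27.4 km / (0.524 m/s) = 27400 m / 0.524 m/s = 52290 s = 0.6052 d.
k_d L₀/(k_r−k_d) = 0.441×42.9/(1.83−0.441) = 18.92/1.389 = 13.62 mg/L.
e^(−k_d t) = e^(−0.441×0.6052) = 0.7658; e^(−k_r t) = e^(−1.83×0.6052) = 0.3304.
D = 13.62 × (0.7658 − 0.3304) + 2.51 × 0.3304 = 5.930 + 0.8292 = 6.759 mg/L.

D ≈ 6.76 mg/L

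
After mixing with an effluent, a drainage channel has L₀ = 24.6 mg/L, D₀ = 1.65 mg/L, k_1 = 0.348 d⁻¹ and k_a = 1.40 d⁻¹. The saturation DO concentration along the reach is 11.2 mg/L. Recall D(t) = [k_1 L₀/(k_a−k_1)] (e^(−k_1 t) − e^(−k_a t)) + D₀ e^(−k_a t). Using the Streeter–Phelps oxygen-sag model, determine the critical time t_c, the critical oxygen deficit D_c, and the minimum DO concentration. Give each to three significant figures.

At the critical point dD/dt = 0, so k_1 L₀ e^(−k_1 t) = k_a D. Substituting D(t) from the Streeter–Phelps equation and solving for t gives
t_c = ln[(k_a/k_1)(1 − D₀(k_a−k_1)/(k_1 L₀))] / (k_a−k_1).
Here k_a−k_1 = 1.052 d⁻¹ and 1 − D₀(k_a−k_1)/(k_1 L₀) = 1 − 1.65×1.052/(0.348×24.6) = 0.7972, so
t_c = ln(4.023 × 0.7972) / 1.052 = 1.165 / 1.052 = 1.108 d.
D_c = (k_1/k_a) L₀ e^(−k_1 t_c) = (0.348/1.40) × 24.6 × e^(−0.348×1.108) = 0.2486 × 24.6 × 0.6801 = 4.159 mg/L.
Minimum DO = C_s − D_c = 11.2 − 4.159 = 7.041 mg/L.

t_c ≈ 1.11 d; D_c ≈ 4.16 mg/L; min DO ≈ 7.04 mg/L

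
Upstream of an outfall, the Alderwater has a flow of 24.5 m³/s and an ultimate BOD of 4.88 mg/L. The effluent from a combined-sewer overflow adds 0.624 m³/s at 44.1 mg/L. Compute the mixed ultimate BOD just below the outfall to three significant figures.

5.85 mg/L

Flow-weighted mixing: C = (Q_r C_r + Q_w C_w)/(Q_r + Q_w)
= (24.5×4.88 + 0.624×44.1)/(24.5 + 0.624) = 147.1/25.12 = 5.854 mg/L.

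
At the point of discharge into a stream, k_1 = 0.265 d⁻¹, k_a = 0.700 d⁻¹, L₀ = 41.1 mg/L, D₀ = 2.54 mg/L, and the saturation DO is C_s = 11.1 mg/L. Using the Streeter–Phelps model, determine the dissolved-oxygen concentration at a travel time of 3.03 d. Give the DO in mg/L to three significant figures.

DO ≈ 2.58 mg/L

k_1 L₀/(k_a−k_1) = 0.265×41.1/(0.700−0.265) = 10.89/0.4350 = 25.04 mg/L.
e^(−k_1 t) = e^(−0.265×3.030) = 0.4480; e^(−k_a t) = e^(−0.700×3.030) = 0.1199.
D = 25.04 × (0.4480 − 0.1199) + 2.54 × 0.1199 = 8.215 + 0.3046 = 8.519 mg/L.
DO = C_s − D = 11.1 − 8.519 = 2.581 mg/L.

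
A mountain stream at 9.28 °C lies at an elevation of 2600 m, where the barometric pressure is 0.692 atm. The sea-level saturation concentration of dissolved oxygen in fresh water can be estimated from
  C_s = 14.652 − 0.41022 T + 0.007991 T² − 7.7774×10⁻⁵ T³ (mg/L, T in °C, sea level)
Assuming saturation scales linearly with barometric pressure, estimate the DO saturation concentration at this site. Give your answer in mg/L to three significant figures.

C_s ≈ 7.94 mg/L

At sea level: C_s = 14.652 − 0.41022×9.28 + 0.007991×9.28² − 7.7774×10⁻⁵×9.28³ = 11.47 mg/L.
Pressure correction: C_s' = 11.47 × 0.692 = 7.938 mg/L.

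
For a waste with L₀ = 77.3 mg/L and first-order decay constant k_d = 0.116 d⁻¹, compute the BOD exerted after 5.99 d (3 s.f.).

y_t = L₀(1 − e^(−k_d t)) = 77.3 × (1 − e^(−0.116×5.99))
= 77.3 × (1 − 0.4992) = 77.3 × 0.5008 = 38.72 mg/L.

y ≈ 38.7 mg/L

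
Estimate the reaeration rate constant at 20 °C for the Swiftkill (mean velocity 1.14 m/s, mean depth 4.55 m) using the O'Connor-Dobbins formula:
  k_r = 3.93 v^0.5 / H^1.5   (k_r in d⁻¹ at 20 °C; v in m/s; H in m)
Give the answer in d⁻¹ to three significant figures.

k_r = 3.93 × 1.14^0.5 / 4.55^1.5 = 3.93 × 1.068 / 9.705 = 0.4323 d⁻¹.

k_r ≈ 0.432 d⁻¹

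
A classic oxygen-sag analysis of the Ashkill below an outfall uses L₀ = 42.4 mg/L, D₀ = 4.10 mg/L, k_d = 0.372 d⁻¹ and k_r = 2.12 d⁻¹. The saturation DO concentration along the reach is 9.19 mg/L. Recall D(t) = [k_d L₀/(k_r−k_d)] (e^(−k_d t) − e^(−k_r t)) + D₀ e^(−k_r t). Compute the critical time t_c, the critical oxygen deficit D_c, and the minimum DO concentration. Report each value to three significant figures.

With k_r/k_d = 5.699 and 1 − D₀(k_r−k_d)/(k_d L₀) = 0.5456,
t_c = ln(5.699 × 0.5456) / (2.12 − 0.372) = ln(3.109) / 1.748 = 1.134/1.748 = 0.6490 d.
L(t_c) = L₀ e^(−k_d t_c) = 42.4 × 0.7855 = 33.31 mg/L, and at the critical point k_r D_c = k_d L, so D_c = (0.372/2.12) × 33.31 = 5.844 mg/L.
Minimum DO = C_s − D_c = 9.19 − 5.844 = 3.346 mg/L.

t_c ≈ 0.649 d; D_c ≈ 5.84 mg/L; min DO ≈ 3.35 mg/L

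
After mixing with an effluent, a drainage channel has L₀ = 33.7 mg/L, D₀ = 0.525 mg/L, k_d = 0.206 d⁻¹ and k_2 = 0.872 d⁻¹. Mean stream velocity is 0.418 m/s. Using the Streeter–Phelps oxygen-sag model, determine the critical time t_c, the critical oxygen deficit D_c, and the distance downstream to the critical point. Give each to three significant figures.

t_c ≈ 2.09 d; D_c ≈ 5.18 mg/L; x_c ≈ 75.4 km

At the critical point dD/dt = 0, so k_d L₀ e^(−k_d t) = k_2 D. Substituting D(t) from the Streeter–Phelps equation and solving for t gives
t_c = ln[(k_2/k_d)(1 − D₀(k_2−k_d)/(k_d L₀))] / (k_2−k_d).
Here k_2−k_d = 0.6660 d⁻¹ and 1 − D₀(k_2−k_d)/(k_d L₀) = 1 − 0.525×0.6660/(0.206×33.7) = 0.9496, so
t_c = ln(4.233 × 0.9496) / 0.6660 = 1.391 / 0.6660 = 2.089 d.
L(t_c) = L₀ e^(−k_d t_c) = 33.7 × 0.6503 = 21.92 mg/L, and at the critical point k_2 D_c = k_d L, so D_c = (0.206/0.872) × 21.92 = 5.177 mg/L.
x_c = v t_c = 0.418 m/s × 2.089 d × 86400 s/d = 75440 m ≈ 75.4 km.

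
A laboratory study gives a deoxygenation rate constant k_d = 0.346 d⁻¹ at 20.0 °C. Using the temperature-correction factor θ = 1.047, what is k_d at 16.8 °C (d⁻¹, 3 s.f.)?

k_d ≈ 0.299 d⁻¹

k_d(T₂) = k_d(T₁) · θ^(T₂−T₁) = 0.346 × 1.047^(16.8−20.0)
= 0.346 × 1.047^-3.20 = 0.346 × 0.8633 = 0.2987 d⁻¹.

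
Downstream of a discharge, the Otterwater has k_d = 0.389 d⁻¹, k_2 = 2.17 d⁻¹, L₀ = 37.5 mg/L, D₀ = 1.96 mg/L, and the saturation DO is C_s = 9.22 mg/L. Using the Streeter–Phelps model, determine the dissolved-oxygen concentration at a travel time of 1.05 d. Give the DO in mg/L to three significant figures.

k_d L₀/(k_2−k_d) = 0.389×37.5/(2.17−0.389) = 14.59/1.781 = 8.191 mg/L.
e^(−k_d t) = e^(−0.389×1.050) = 0.6647; e^(−k_2 t) = e^(−2.17×1.050) = 0.1024.
D = 8.191 × (0.6647 − 0.1024) + 1.96 × 0.1024 = 4.605 + 0.2008 = 4.806 mg/L.
DO = C_s − D = 9.22 − 4.806 = 4.414 mg/L.

DO ≈ 4.41 mg/L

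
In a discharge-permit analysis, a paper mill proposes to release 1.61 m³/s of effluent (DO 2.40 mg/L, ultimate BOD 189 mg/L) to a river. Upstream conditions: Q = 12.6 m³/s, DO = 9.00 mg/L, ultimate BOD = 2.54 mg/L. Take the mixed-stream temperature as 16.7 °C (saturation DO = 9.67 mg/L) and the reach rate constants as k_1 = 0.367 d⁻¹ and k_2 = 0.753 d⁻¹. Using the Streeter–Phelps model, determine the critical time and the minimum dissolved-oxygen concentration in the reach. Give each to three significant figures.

t_c ≈ 1.69 d; minimum DO ≈ 3.47 mg/L

Mixed DO = (12.6×9.00 + 1.61×2.40)/(12.6+1.61) = 117.3/14.21 = 8.252 mg/L.
Mixed L₀ = (12.6×2.54 + 1.61×189)/(14.21) = 336.3/14.21 = 23.67 mg/L.
Initial deficit D₀ = C_s − DO₀ = 9.67 − 8.252 = 1.418 mg/L.
t_c = (1/0.3860) ln[(0.753/0.367)(1 − 1.418×0.3860/(0.367×23.67))] = 2.591 × ln(1.922) = 1.693 d.
D_c = (0.367/0.753) × 23.67 × e^(−0.367×1.693) = 0.4874 × 23.67 × 0.5372 = 6.196 mg/L.
Minimum DO = 9.67 − 6.196 = 3.474 mg/L.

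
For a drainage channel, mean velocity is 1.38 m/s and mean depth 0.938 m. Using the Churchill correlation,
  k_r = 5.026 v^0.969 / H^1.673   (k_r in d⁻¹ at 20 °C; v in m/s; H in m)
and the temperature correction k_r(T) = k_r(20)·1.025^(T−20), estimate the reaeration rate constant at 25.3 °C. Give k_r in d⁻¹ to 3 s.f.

k_r ≈ 8.71 d⁻¹

k_r(20) = 5.026 × 1.38^0.969 / 0.938^1.673 = 5.026 × 1.366 / 0.8985 = 7.643 d⁻¹.
k_r(25.3) = 7.643 × 1.025^(25.3−20) = 7.643 × 1.140 = 8.712 d⁻¹.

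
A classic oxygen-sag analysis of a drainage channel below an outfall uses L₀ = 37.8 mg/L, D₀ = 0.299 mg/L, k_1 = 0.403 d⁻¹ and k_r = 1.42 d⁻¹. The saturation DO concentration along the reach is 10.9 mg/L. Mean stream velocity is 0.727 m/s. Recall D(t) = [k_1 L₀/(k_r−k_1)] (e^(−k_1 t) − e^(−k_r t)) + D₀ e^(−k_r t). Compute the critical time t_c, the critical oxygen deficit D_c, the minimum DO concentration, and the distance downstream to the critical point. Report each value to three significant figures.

At the critical point dD/dt = 0, so k_1 L₀ e^(−k_1 t) = k_r D. Substituting D(t) from the Streeter–Phelps equation and solving for t gives
t_c = ln[(k_r/k_1)(1 − D₀(k_r−k_1)/(k_1 L₀))] / (k_r−k_1).
Here k_r−k_1 = 1.017 d⁻¹ and 1 − D₀(k_r−k_1)/(k_1 L₀) = 1 − 0.299×1.017/(0.403×37.8) = 0.9800, so
t_c = ln(3.524 × 0.9800) / 1.017 = 1.239 / 1.017 = 1.219 d.
D_c = (k_1/k_r) L₀ e^(−k_1 t_c) = (0.403/1.42) × 37.8 × e^(−0.403×1.219) = 0.2838 × 37.8 × 0.6120 = 6.565 mg/L.
Minimum DO = C_s − D_c = 10.9 − 6.565 = 4.335 mg/L.
x_c = v t_c = 0.727 m/s × 1.219 d × 86400 s/d = 76540 m ≈ 76.5 km.

t_c ≈ 1.22 d; D_c ≈ 6.56 mg/L; min DO ≈ 4.34 mg/L; x_c ≈ 76.5 km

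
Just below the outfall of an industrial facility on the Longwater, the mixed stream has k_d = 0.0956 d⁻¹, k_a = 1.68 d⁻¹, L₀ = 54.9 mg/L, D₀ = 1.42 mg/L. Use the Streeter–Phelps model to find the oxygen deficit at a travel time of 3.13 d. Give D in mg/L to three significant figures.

k_d L₀/(k_a−k_d) = 0.0956×54.9/(1.68−0.0956) = 5.248/1.584 = 3.313 mg/L.
e^(−k_d t) = e^(−0.0956×3.130) = 0.7414; e^(−k_a t) = e^(−1.68×3.130) = 0.005204.
D = 3.313 × (0.7414 − 0.005204) + 1.42 × 0.005204 = 2.439 + 0.007389 = 2.446 mg/L.

D ≈ 2.45 mg/L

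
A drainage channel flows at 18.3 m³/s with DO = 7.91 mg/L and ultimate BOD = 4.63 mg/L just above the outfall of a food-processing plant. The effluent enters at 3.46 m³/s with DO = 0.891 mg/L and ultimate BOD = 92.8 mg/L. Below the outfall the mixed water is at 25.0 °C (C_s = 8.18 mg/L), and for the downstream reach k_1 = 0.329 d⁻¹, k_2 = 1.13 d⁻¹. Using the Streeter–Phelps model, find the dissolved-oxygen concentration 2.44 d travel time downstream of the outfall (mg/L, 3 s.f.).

Mixed DO = (18.3×7.91 + 3.46×0.891)/(18.3+3.46) = 147.8/21.76 = 6.794 mg/L.
Mixed L₀ = (18.3×4.63 + 3.46×92.8)/(21.76) = 405.8/21.76 = 18.65 mg/L.
Initial deficit D₀ = C_s − DO₀ = 8.18 − 6.794 = 1.386 mg/L.
D(2.44) = [0.329×18.65/(1.13−0.329)](e^(−0.329×2.44) − e^(−1.13×2.44)) + 1.386 e^(−1.13×2.44)
= 7.660 × (0.4481 − 0.06347) + 1.386 × 0.06347 = 3.034 mg/L.
DO = 8.18 − 3.034 = 5.146 mg/L.

DO ≈ 5.15 mg/L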